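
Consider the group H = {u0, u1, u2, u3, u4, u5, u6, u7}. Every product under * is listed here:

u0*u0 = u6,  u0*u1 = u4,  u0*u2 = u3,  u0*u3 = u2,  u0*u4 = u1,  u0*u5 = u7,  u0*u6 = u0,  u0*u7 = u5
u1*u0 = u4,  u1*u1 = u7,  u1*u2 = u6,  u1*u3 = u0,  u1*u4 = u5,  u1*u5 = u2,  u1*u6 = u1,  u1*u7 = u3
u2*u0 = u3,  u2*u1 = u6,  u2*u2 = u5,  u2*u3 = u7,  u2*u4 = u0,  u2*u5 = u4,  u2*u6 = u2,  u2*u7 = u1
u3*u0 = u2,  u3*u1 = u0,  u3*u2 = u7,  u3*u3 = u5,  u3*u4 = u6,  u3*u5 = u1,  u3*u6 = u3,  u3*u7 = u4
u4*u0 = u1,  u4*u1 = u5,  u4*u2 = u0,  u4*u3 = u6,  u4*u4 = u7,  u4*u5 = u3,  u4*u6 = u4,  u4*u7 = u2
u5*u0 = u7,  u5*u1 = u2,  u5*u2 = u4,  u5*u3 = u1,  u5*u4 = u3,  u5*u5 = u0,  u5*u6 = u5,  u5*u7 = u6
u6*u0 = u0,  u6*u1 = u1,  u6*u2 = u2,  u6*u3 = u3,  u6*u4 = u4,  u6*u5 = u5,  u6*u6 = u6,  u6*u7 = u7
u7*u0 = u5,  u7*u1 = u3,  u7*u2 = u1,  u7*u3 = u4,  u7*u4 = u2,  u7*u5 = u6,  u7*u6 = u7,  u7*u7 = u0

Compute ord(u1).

The identity element is u6 (its row matches the header).
u1^1 = u1
u1^2 = u1*u1 = u7
u1^3 = u7*u1 = u3
u1^4 = u3*u1 = u0
u1^5 = u0*u1 = u4
u1^6 = u4*u1 = u5
u1^7 = u5*u1 = u2
u1^8 = u2*u1 = u6
The first power of u1 equal to the identity is u1^8, so ord(u1) = 8.
(Structurally, H here is isomorphic to the cyclic group Z_8.)

8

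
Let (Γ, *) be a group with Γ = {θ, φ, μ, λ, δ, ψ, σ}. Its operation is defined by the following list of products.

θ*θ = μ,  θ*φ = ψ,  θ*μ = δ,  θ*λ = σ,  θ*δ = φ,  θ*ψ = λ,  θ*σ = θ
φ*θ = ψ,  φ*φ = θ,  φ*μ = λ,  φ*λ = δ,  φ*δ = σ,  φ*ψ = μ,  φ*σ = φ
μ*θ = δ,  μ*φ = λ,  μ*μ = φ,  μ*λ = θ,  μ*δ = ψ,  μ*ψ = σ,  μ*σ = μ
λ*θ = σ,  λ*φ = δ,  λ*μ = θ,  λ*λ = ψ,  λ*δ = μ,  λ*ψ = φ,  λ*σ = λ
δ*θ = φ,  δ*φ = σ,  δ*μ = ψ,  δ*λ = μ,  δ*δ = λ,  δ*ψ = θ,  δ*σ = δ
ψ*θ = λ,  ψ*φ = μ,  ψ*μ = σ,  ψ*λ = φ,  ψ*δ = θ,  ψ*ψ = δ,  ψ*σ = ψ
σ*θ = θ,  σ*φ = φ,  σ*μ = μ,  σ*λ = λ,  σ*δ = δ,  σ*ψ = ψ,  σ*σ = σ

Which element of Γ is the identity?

σ

The identity e satisfies e * x = x for all x, so its row in the table reproduces the column headers.
Row σ reads: θ, φ, μ, λ, δ, ψ, σ — exactly the header order. So σ is the identity.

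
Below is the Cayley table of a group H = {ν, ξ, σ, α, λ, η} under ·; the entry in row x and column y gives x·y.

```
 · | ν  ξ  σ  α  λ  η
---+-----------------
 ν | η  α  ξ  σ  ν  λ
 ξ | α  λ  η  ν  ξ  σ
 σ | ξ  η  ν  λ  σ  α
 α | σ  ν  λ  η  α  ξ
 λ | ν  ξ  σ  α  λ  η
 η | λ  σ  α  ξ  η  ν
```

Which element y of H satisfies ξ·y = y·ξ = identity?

First locate the identity: row λ matches the header, so λ is the identity.
Scan row ξ for λ: ξ·ξ = λ. Hence ξ^(-1) = ξ.

ξ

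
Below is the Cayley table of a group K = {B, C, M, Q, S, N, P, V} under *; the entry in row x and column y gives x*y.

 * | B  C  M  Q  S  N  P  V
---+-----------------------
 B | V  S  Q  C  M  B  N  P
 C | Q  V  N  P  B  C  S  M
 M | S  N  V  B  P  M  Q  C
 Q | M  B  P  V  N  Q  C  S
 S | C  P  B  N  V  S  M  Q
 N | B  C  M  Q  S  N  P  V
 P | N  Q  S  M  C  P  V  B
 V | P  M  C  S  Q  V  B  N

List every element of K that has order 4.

{B, C, M, P, Q, S}

Identity is N. Compute the order of each non-identity element by repeated multiplication:
  B: B → V → P → N  (order 4)
  C: C → V → M → N  (order 4)
  M: M → V → C → N  (order 4)
  Q: Q → V → S → N  (order 4)
  S: S → V → Q → N  (order 4)
  P: P → V → B → N  (order 4)
  V: V → N  (order 2)
Elements of order 4: {B, C, M, P, Q, S}.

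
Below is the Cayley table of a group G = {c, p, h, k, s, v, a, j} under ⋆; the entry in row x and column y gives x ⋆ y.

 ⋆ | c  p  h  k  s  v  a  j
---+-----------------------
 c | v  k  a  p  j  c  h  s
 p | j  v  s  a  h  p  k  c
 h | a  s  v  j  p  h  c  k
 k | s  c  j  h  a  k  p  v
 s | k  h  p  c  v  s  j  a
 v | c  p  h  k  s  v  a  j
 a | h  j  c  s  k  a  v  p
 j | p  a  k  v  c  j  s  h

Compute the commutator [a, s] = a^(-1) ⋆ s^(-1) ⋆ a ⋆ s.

h

Identity is v; from the table a^(-1) = a and s^(-1) = s.
a ⋆ s = k
k ⋆ a = p
p ⋆ s = h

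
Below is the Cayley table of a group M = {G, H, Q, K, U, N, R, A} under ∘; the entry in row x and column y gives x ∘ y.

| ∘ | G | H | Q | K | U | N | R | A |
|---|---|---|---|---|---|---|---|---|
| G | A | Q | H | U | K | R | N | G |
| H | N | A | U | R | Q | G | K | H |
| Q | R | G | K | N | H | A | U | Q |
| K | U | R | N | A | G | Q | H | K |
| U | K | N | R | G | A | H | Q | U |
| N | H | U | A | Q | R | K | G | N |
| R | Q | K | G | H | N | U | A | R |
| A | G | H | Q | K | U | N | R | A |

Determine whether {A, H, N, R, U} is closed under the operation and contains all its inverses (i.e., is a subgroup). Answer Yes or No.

N ∘ N = K, which is not in {A, H, N, R, U}.
The subset is not closed under ∘, so it is not a subgroup.

No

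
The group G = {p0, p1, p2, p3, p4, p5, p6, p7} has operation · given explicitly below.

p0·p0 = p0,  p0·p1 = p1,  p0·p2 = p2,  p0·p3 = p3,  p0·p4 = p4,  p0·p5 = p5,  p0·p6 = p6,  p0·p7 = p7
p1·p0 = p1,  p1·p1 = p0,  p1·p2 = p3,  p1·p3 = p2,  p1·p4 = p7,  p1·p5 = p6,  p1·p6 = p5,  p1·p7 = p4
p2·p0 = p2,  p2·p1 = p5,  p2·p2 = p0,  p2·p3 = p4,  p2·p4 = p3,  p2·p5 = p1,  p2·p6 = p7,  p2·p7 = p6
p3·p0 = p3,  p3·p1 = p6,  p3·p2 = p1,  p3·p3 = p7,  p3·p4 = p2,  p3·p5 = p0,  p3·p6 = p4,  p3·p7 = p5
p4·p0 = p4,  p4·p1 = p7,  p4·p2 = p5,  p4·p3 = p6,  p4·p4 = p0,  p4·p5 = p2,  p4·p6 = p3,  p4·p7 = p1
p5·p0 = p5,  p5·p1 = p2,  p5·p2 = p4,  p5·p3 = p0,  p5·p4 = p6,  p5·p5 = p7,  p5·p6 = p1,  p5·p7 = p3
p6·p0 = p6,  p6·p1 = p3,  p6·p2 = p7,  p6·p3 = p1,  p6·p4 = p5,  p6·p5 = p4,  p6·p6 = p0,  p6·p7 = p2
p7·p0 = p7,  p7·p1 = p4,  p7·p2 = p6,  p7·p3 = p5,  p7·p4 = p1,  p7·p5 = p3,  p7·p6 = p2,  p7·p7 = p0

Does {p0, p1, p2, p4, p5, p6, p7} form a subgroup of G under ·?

p5·p7 = p3, which is not in {p0, p1, p2, p4, p5, p6, p7}.
The subset is not closed under ·, so it is not a subgroup.

No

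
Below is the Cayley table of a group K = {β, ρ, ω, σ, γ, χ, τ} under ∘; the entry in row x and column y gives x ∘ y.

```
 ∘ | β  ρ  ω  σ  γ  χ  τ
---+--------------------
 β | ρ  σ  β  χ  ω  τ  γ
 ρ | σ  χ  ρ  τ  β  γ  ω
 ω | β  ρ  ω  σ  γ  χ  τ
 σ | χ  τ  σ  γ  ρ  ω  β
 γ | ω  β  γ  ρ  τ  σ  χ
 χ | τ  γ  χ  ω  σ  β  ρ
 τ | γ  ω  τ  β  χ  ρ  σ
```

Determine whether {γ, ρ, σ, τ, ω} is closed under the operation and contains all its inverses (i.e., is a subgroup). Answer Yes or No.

No

γ ∘ τ = χ, which is not in {γ, ρ, σ, τ, ω}.
The subset is not closed under ∘, so it is not a subgroup.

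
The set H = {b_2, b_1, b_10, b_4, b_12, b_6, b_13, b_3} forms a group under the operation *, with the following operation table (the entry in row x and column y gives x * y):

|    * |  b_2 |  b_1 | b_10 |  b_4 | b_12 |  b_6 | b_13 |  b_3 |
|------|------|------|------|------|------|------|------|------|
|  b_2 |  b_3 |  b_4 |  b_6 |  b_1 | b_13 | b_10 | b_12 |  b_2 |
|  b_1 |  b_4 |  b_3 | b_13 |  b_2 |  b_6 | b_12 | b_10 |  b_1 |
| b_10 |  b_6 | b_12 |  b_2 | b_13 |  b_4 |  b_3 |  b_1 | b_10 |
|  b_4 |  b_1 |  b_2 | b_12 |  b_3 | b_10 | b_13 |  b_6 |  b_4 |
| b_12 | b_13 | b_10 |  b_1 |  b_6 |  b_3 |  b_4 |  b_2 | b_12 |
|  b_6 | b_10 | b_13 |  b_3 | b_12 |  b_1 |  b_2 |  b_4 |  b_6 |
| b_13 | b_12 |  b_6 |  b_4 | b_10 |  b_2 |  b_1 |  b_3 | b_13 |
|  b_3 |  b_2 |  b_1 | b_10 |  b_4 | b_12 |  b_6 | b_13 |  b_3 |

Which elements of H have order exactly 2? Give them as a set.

Identity is b_3. Compute the order of each non-identity element by repeated multiplication:
  b_2: b_2 → b_3  (order 2)
  b_1: b_1 → b_3  (order 2)
  b_10: b_10 → b_2 → b_6 → b_3  (order 4)
  b_4: b_4 → b_3  (order 2)
  b_12: b_12 → b_3  (order 2)
  b_6: b_6 → b_2 → b_10 → b_3  (order 4)
  b_13: b_13 → b_3  (order 2)
Elements of order 2: {b_1, b_12, b_13, b_2, b_4}.

{b_1, b_12, b_13, b_2, b_4}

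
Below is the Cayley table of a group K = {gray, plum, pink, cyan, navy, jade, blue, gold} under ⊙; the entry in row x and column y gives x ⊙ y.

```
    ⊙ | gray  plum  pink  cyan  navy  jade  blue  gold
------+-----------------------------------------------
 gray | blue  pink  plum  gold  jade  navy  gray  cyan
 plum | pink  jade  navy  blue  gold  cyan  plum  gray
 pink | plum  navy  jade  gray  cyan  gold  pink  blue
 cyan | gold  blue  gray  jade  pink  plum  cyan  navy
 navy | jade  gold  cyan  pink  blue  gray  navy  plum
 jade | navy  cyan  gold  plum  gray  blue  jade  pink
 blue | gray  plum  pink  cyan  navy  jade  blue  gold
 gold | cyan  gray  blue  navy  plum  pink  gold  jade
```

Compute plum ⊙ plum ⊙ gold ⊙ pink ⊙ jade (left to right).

blue

plum ⊙ plum = jade
jade ⊙ gold = pink
pink ⊙ pink = jade
jade ⊙ jade = blue
(Structurally, K here is isomorphic to Z_2 x Z_4.)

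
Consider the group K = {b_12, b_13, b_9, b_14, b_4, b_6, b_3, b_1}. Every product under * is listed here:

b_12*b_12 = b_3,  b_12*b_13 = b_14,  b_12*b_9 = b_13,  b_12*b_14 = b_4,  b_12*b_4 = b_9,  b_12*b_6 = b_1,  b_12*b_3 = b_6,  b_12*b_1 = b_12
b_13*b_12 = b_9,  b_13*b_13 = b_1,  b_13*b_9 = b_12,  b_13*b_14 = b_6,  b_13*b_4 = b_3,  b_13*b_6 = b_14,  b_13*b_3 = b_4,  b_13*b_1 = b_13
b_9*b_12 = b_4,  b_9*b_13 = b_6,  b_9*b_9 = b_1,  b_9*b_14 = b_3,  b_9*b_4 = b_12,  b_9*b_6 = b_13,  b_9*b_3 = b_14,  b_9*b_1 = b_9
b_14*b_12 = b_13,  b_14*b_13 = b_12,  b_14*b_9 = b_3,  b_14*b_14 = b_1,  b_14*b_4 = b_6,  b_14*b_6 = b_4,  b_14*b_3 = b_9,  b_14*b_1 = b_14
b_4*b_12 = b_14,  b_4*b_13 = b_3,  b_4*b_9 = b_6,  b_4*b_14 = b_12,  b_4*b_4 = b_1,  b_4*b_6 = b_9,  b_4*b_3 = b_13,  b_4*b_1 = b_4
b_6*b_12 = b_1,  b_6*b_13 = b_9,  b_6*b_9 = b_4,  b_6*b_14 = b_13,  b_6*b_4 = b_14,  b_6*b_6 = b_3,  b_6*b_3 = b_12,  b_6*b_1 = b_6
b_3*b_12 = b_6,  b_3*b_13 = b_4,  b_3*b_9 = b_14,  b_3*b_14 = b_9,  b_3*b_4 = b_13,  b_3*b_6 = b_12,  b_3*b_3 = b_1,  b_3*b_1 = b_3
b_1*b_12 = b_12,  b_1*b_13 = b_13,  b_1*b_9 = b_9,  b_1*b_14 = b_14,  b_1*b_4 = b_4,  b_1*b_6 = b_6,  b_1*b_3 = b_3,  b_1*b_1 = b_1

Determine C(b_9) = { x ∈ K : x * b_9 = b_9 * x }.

Compare row b_9 with column b_9 entry by entry.
b_14 * b_9 = b_3 = b_9 * b_14, so b_14 commutes with b_9.
b_13 * b_9 = b_12 but b_9 * b_13 = b_6, so b_13 does not.
Collecting the elements that commute with b_9: C(b_9) = {b_1, b_14, b_3, b_9}.

{b_1, b_14, b_3, b_9}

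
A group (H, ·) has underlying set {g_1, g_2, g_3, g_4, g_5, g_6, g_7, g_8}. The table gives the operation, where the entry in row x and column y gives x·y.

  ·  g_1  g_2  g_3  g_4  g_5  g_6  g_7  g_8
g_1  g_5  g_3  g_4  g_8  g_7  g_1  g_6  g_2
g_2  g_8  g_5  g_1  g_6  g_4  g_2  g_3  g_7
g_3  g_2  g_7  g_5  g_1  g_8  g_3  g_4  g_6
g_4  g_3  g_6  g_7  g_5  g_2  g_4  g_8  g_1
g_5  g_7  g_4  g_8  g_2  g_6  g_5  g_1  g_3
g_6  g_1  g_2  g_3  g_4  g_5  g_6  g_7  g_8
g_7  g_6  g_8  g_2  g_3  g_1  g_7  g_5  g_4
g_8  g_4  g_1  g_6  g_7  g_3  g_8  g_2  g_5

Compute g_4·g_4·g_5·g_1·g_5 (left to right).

g_4·g_4 = g_5
g_5·g_5 = g_6
g_6·g_1 = g_1
g_1·g_5 = g_7

g_7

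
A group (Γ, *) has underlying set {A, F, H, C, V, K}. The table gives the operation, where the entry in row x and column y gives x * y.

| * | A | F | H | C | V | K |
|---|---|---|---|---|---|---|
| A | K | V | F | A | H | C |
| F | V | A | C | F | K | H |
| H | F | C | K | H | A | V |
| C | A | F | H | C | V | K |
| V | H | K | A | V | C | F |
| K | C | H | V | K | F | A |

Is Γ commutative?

Check whether the table is symmetric across its main diagonal.
Every entry (row x, col y) equals the entry (row y, col x), so Γ is abelian.
(In fact Γ ≅ the cyclic group Z_6.)

Yes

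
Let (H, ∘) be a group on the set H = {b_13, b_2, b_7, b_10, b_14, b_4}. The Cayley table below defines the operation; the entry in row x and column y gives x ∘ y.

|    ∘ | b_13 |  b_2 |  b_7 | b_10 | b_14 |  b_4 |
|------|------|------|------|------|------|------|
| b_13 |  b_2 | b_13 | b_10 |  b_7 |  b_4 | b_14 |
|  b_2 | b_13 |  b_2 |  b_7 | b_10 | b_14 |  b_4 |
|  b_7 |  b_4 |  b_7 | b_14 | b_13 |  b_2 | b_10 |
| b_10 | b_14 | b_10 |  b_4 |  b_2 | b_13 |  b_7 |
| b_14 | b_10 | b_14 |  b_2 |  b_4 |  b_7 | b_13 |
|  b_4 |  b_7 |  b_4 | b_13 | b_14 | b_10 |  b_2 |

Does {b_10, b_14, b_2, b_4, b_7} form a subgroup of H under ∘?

No

b_14 ∘ b_4 = b_13, which is not in {b_10, b_14, b_2, b_4, b_7}.
The subset is not closed under ∘, so it is not a subgroup.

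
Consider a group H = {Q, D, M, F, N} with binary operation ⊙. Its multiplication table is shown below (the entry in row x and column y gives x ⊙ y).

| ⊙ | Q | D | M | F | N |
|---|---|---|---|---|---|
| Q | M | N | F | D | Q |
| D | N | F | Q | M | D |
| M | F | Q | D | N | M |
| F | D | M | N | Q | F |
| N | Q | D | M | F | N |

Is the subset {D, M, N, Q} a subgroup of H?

M ⊙ Q = F, which is not in {D, M, N, Q}.
The subset is not closed under ⊙, so it is not a subgroup.

No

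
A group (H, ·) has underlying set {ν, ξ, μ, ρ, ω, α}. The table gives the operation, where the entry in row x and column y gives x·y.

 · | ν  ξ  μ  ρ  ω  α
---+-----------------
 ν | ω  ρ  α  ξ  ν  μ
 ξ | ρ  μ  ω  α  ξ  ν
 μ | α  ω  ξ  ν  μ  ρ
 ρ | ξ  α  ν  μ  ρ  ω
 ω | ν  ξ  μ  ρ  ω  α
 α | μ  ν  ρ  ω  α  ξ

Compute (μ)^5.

ξ

μ^1 = μ
μ^2 = μ·μ = ξ
μ^3 = ξ·μ = ω
μ^4 = ω·μ = μ
μ^5 = μ·μ = ξ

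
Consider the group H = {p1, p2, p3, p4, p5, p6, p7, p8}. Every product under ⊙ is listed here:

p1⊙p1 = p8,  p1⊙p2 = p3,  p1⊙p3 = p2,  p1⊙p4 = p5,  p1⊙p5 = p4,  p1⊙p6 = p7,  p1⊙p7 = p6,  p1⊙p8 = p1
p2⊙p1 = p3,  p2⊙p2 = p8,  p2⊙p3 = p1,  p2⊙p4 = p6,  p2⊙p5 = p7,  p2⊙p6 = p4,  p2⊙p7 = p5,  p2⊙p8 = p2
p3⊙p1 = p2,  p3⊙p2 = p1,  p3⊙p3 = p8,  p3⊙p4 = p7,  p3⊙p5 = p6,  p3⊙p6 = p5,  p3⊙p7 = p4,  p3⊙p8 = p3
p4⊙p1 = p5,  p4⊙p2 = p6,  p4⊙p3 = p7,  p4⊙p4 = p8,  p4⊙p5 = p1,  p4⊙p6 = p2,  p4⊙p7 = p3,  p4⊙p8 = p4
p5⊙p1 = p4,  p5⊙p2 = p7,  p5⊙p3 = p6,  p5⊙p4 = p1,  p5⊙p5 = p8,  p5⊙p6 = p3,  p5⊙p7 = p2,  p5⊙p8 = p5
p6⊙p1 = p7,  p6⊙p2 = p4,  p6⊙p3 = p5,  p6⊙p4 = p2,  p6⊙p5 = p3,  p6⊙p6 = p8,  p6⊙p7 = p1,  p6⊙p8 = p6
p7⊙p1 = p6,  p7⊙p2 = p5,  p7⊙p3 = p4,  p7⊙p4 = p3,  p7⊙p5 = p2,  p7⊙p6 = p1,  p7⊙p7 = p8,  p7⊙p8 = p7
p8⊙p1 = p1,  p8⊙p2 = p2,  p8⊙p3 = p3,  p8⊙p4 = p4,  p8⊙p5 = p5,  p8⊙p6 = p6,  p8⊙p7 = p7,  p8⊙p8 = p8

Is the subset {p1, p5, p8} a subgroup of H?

p5 ⊙ p1 = p4, which is not in {p1, p5, p8}.
The subset is not closed under ⊙, so it is not a subgroup.

No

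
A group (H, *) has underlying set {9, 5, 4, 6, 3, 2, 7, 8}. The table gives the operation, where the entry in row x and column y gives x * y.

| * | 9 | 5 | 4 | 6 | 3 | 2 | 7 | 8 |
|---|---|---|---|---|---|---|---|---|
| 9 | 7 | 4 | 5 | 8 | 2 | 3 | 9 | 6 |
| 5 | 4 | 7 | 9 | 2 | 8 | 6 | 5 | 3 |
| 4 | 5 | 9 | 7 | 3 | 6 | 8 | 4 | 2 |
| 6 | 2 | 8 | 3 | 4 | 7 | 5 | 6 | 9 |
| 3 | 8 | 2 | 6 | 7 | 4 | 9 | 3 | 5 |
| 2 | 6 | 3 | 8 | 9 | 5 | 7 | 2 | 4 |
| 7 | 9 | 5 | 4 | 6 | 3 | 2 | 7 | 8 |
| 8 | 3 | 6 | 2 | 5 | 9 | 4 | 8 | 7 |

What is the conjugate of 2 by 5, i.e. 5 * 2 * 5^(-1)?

The identity is 7. In row 5, the entry 7 sits in column 5, so 5^(-1) = 5.
5 * 2 = 6
6 * 5 = 8

8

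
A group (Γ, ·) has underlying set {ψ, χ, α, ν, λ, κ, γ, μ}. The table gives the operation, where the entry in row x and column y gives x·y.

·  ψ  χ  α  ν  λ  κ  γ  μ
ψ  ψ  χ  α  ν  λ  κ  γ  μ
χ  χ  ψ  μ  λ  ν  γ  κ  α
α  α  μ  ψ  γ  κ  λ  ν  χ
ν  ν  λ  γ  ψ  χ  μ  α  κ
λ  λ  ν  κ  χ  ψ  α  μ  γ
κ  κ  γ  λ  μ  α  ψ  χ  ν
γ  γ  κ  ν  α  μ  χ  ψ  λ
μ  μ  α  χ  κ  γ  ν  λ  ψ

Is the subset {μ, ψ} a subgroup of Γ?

{μ, ψ} contains the identity ψ.
Checking products: every product of two elements of {μ, ψ} (read from the table) lies in {μ, ψ}, so the set is closed.
In a finite group, a nonempty closed subset is a subgroup. So {μ, ψ} ≤ Γ.

Yes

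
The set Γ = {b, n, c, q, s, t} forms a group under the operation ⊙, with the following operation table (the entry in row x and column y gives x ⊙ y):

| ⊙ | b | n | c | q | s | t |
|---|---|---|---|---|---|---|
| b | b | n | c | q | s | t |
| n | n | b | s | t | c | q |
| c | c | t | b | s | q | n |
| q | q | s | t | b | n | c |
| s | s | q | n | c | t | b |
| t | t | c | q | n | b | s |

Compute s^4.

s^1 = s
s^2 = s ⊙ s = t
s^3 = t ⊙ s = b
s^4 = b ⊙ s = s

s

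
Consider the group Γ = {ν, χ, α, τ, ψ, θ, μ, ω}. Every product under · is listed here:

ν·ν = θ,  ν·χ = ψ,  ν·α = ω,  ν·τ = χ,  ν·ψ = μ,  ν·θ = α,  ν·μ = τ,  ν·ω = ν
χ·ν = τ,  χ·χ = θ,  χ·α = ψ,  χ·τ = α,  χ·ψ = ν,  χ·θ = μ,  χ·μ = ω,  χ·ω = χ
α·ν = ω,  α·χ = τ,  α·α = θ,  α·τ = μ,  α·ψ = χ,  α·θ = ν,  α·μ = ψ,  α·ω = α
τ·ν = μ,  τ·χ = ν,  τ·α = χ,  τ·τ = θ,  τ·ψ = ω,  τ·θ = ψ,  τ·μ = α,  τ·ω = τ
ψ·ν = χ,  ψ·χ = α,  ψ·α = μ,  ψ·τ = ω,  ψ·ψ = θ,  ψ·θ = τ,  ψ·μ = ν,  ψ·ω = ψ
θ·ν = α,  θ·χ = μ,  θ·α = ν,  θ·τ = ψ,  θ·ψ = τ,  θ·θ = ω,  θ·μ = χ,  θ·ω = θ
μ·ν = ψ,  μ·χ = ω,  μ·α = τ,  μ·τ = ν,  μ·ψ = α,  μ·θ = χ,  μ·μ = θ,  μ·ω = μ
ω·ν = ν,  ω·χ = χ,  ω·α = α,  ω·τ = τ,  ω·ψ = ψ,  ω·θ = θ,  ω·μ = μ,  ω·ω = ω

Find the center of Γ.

An element z is central iff its row equals its column in the table.
For μ: μ·τ = ν ≠ α = τ·μ, so μ ∉ Z.
Checking each element this way leaves Z(Γ) = {θ, ω}.

{θ, ω}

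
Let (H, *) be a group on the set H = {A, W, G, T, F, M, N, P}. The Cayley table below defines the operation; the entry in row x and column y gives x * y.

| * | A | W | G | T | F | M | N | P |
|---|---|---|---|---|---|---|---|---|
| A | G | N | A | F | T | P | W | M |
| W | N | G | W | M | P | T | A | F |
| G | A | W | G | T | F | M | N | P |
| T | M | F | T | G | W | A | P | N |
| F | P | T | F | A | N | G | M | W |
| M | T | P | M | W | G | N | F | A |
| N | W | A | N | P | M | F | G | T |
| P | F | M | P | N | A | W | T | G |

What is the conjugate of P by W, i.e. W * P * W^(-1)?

The identity is G. In row W, the entry G sits in column W, so W^(-1) = W.
W * P = F
F * W = T
(Structurally, H here is isomorphic to the dihedral group D_4.)

T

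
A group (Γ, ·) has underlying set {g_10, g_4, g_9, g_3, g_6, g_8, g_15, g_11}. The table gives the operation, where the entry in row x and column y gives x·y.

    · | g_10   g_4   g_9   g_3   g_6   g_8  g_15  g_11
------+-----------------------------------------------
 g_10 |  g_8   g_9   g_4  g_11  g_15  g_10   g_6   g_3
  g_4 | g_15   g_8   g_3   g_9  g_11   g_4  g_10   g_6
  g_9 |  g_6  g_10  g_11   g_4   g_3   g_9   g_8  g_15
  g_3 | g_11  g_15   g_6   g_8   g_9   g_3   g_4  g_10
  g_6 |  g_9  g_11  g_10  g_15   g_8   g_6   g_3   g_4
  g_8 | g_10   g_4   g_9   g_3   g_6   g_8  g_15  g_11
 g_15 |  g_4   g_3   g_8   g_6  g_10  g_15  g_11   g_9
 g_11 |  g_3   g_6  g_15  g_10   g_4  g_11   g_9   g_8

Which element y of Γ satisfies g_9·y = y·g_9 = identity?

g_15

First locate the identity: row g_8 matches the header, so g_8 is the identity.
Scan row g_9 for g_8: g_9·g_15 = g_8. Hence g_9^(-1) = g_15.
(Structurally, Γ here is isomorphic to the dihedral group D_4.)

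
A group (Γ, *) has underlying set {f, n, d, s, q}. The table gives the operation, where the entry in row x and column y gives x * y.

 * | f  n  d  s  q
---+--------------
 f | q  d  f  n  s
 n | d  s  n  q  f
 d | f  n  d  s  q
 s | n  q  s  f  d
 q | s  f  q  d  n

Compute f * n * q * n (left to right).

f * n = d
d * q = q
q * n = f

f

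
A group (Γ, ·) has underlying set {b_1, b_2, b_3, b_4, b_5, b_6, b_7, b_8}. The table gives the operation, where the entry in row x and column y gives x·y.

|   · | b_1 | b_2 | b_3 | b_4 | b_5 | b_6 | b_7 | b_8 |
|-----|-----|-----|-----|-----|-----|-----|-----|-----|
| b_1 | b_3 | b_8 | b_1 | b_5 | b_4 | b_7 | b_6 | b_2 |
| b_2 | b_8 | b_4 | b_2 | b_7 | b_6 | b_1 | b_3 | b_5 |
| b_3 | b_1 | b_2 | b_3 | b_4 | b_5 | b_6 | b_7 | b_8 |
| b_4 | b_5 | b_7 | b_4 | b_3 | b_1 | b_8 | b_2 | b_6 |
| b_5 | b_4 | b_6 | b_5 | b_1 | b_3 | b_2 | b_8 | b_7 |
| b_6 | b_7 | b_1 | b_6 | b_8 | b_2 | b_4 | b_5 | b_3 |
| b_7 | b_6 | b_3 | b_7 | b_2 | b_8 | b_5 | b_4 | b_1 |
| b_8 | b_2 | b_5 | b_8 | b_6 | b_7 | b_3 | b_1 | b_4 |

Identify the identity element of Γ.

The identity e satisfies e·x = x for all x, so its row in the table reproduces the column headers.
Row b_3 reads: b_1, b_2, b_3, b_4, b_5, b_6, b_7, b_8 — exactly the header order. So b_3 is the identity.

b_3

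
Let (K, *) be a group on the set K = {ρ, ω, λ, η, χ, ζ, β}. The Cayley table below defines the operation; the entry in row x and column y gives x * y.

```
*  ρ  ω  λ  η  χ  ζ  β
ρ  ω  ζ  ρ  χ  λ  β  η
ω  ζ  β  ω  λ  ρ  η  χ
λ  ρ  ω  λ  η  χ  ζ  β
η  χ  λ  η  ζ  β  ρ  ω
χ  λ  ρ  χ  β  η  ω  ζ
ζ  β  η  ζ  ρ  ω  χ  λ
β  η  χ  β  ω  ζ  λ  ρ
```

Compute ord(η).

7

The identity element is λ (its row matches the header).
η^1 = η
η^2 = η * η = ζ
η^3 = ζ * η = ρ
η^4 = ρ * η = χ
η^5 = χ * η = β
η^6 = β * η = ω
η^7 = ω * η = λ
The first power of η equal to the identity is η^7, so ord(η) = 7.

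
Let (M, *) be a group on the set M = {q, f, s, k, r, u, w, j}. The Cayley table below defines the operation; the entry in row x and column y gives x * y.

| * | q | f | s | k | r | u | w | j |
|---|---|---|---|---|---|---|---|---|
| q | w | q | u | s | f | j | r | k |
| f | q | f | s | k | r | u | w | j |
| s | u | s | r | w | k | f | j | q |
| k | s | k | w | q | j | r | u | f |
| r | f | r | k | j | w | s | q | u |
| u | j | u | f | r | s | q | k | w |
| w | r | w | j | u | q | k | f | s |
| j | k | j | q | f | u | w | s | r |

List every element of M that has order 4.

{q, r}

Identity is f. Compute the order of each non-identity element by repeated multiplication:
  q: q → w → r → f  (order 4)
  s: s → r → k → w → j → q → u → f  (order 8)
  k: k → q → s → w → u → r → j → f  (order 8)
  r: r → w → q → f  (order 4)
  u: u → q → j → w → k → r → s → f  (order 8)
  w: w → f  (order 2)
  j: j → r → u → w → s → q → k → f  (order 8)
Elements of order 4: {q, r}.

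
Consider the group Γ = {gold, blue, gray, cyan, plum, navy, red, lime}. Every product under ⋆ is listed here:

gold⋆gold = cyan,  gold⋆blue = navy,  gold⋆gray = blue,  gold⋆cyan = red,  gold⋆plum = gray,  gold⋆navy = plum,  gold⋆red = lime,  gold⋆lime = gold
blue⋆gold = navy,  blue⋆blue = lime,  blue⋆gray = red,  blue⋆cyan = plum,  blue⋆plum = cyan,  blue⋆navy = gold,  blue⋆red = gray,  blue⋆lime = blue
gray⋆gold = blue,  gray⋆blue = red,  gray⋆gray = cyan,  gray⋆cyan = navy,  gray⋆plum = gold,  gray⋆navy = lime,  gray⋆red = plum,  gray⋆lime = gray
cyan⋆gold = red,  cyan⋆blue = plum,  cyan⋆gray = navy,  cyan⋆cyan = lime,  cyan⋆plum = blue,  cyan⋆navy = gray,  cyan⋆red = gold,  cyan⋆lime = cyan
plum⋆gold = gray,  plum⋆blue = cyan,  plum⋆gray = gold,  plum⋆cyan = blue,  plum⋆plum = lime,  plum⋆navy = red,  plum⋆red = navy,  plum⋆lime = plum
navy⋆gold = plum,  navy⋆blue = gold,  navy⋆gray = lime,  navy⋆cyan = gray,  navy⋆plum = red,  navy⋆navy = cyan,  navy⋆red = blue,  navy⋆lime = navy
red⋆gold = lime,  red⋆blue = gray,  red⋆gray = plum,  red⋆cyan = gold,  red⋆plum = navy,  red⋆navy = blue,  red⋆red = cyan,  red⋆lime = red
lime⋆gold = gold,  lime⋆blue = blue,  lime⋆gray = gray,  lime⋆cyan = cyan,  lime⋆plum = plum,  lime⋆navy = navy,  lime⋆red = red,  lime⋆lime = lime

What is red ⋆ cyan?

Read row red, column cyan: red ⋆ cyan = gold.

gold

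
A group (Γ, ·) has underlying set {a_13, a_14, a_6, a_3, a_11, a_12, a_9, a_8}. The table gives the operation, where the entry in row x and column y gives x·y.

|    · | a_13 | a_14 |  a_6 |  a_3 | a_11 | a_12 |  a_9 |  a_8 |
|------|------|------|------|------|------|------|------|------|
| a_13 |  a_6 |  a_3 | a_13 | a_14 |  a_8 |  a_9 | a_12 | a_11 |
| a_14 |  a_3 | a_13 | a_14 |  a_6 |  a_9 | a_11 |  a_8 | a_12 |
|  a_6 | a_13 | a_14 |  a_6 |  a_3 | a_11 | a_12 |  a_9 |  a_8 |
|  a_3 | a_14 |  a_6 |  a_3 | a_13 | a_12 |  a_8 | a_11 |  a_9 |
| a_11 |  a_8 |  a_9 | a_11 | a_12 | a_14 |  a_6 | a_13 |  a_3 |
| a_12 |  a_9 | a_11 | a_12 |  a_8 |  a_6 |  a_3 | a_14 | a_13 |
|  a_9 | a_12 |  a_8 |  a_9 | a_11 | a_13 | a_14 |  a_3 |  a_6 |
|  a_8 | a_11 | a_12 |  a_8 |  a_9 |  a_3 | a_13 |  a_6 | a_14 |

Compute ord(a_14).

4

The identity element is a_6 (its row matches the header).
a_14^1 = a_14
a_14^2 = a_14·a_14 = a_13
a_14^3 = a_13·a_14 = a_3
a_14^4 = a_3·a_14 = a_6
The first power of a_14 equal to the identity is a_14^4, so ord(a_14) = 4.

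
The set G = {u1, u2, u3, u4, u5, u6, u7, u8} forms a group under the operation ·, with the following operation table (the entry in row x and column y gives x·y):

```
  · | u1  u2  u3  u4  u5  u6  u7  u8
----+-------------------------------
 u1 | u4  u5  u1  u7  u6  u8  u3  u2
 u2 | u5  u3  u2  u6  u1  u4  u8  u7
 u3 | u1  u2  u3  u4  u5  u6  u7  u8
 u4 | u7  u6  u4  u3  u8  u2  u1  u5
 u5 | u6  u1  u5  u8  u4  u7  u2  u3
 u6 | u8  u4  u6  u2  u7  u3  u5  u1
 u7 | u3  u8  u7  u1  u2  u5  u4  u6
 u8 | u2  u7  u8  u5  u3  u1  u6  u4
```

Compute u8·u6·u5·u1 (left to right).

u8

u8·u6 = u1
u1·u5 = u6
u6·u1 = u8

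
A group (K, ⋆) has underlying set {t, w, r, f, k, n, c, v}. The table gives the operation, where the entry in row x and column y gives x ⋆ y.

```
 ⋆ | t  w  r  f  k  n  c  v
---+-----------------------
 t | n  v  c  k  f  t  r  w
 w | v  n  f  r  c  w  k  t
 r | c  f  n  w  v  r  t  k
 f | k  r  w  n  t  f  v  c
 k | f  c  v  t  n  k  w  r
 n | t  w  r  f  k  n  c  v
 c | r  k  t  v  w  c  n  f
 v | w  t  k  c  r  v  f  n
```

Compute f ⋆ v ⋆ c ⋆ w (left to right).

w

f ⋆ v = c
c ⋆ c = n
n ⋆ w = w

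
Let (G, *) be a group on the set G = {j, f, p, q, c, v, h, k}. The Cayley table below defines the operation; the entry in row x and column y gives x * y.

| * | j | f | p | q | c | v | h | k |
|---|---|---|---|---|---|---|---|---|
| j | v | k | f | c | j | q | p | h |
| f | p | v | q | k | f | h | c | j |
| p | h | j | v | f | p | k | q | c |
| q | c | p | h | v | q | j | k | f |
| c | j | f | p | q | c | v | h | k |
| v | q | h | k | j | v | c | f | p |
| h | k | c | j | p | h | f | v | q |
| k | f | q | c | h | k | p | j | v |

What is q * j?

c

Read row q, column j: q * j = c.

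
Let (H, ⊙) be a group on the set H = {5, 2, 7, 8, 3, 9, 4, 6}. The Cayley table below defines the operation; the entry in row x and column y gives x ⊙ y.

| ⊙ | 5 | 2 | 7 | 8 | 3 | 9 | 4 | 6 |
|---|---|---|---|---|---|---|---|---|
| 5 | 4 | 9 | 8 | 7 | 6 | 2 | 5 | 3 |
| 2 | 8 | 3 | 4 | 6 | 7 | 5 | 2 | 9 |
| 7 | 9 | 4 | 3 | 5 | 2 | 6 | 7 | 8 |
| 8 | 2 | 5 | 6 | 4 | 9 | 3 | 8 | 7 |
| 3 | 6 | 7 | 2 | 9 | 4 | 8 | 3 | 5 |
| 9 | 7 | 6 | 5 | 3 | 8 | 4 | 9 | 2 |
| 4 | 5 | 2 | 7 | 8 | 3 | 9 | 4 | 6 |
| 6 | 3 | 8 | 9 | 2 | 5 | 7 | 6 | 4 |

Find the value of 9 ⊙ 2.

6

Read row 9, column 2: 9 ⊙ 2 = 6.
(Structurally, H here is isomorphic to the dihedral group D_4.)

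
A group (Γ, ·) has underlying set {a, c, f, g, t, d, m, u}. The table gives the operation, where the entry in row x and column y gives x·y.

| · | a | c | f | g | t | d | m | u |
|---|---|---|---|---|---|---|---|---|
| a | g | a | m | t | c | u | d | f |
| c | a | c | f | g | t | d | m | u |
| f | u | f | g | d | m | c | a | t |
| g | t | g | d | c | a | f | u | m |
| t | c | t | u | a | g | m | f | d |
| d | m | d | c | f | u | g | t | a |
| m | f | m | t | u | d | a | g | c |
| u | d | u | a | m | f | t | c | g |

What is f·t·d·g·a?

f·t = m
m·d = a
a·g = t
t·a = c

c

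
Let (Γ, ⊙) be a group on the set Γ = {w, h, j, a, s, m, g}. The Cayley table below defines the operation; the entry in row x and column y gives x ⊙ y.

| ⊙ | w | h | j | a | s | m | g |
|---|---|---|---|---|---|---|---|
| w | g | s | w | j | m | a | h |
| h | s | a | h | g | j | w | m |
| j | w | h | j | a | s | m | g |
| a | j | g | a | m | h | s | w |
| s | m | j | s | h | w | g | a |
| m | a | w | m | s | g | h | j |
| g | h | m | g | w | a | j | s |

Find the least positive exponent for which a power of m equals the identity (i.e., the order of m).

7

The identity element is j (its row matches the header).
m^1 = m
m^2 = m ⊙ m = h
m^3 = h ⊙ m = w
m^4 = w ⊙ m = a
m^5 = a ⊙ m = s
m^6 = s ⊙ m = g
m^7 = g ⊙ m = j
The first power of m equal to the identity is m^7, so ord(m) = 7.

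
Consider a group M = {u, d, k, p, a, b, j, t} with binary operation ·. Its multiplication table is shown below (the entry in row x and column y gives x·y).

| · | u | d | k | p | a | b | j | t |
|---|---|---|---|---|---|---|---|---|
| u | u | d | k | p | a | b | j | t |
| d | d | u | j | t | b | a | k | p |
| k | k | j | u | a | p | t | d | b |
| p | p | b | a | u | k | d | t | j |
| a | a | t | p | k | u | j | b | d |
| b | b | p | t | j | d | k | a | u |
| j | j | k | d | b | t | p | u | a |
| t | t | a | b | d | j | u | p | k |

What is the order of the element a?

The identity element is u (its row matches the header).
a^1 = a
a^2 = a·a = u
The first power of a equal to the identity is a^2, so ord(a) = 2.

2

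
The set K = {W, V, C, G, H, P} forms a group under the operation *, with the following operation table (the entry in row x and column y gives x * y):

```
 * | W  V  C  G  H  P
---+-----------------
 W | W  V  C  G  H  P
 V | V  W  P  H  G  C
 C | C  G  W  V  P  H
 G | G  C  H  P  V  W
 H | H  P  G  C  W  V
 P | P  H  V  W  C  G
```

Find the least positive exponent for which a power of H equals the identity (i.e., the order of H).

The identity element is W (its row matches the header).
H^1 = H
H^2 = H * H = W
The first power of H equal to the identity is H^2, so ord(H) = 2.
(Structurally, K here is isomorphic to the symmetric group S_3.)

2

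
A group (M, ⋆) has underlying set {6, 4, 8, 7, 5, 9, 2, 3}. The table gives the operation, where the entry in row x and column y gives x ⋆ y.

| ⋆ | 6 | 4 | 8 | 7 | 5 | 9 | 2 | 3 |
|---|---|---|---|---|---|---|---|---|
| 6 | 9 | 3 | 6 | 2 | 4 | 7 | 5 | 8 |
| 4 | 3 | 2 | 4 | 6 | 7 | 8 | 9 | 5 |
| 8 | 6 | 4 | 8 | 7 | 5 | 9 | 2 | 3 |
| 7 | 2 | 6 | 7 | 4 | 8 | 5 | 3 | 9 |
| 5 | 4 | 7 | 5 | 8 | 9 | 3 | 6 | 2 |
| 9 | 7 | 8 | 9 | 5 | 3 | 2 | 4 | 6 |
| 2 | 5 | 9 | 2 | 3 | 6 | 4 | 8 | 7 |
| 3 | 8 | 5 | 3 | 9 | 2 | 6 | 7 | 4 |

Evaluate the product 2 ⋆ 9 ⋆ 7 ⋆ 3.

2 ⋆ 9 = 4
4 ⋆ 7 = 6
6 ⋆ 3 = 8

8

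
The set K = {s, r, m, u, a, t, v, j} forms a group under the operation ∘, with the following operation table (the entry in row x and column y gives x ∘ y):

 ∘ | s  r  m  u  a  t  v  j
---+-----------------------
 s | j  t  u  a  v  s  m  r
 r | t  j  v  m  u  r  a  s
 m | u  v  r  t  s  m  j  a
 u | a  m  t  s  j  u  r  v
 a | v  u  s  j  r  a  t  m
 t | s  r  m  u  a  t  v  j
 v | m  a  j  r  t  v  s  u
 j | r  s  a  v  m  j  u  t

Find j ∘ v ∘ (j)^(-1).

The identity is t. In row j, the entry t sits in column j, so j^(-1) = j.
j ∘ v = u
u ∘ j = v

v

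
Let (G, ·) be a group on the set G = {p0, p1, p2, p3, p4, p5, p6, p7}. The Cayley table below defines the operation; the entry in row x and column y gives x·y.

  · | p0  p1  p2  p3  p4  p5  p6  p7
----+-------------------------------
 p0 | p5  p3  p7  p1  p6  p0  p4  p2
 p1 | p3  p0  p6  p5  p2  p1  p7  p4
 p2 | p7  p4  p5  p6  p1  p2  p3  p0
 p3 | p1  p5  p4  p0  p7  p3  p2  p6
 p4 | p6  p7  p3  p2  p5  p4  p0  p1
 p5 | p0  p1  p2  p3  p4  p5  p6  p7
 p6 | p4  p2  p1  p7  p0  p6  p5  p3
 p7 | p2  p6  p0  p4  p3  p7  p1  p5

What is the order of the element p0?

The identity element is p5 (its row matches the header).
p0^1 = p0
p0^2 = p0·p0 = p5
The first power of p0 equal to the identity is p0^2, so ord(p0) = 2.
(Structurally, G here is isomorphic to the dihedral group D_4.)

2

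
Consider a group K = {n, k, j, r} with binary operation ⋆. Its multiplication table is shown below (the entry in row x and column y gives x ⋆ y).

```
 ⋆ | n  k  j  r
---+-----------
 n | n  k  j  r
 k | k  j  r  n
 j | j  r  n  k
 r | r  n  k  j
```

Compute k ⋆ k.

j

Read row k, column k: k ⋆ k = j.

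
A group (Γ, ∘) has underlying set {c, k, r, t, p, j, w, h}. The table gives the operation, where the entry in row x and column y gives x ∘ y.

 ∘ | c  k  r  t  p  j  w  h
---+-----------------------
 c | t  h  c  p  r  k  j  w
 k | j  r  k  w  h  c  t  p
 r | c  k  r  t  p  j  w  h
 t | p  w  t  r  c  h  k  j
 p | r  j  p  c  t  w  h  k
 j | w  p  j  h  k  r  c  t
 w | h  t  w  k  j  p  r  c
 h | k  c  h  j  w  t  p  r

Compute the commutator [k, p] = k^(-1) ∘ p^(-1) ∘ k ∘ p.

t

Identity is r; from the table k^(-1) = k and p^(-1) = c.
k ∘ c = j
j ∘ k = p
p ∘ p = t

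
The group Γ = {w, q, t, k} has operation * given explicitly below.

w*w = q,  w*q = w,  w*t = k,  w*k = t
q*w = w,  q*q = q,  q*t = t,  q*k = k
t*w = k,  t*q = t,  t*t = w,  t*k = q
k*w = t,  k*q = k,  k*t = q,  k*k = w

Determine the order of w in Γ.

The identity element is q (its row matches the header).
w^1 = w
w^2 = w * w = q
The first power of w equal to the identity is w^2, so ord(w) = 2.
(Structurally, Γ here is isomorphic to the cyclic group Z_4.)

2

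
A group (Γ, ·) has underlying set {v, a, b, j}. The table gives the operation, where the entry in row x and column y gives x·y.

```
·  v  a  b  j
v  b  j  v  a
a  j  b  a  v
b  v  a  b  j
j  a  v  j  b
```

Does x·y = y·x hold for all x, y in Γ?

Check whether the table is symmetric across its main diagonal.
Every entry (row x, col y) equals the entry (row y, col x), so Γ is abelian.

Yes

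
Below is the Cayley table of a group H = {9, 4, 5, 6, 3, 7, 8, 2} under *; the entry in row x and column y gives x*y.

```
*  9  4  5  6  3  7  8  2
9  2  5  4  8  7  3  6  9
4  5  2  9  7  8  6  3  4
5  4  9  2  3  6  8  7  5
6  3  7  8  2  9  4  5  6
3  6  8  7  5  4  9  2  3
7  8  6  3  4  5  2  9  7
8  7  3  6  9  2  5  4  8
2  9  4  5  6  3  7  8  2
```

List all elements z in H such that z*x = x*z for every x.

{2, 4}

An element z is central iff its row equals its column in the table.
For 3: 3*9 = 6 ≠ 7 = 9*3, so 3 ∉ Z.
Checking each element this way leaves Z(H) = {2, 4}.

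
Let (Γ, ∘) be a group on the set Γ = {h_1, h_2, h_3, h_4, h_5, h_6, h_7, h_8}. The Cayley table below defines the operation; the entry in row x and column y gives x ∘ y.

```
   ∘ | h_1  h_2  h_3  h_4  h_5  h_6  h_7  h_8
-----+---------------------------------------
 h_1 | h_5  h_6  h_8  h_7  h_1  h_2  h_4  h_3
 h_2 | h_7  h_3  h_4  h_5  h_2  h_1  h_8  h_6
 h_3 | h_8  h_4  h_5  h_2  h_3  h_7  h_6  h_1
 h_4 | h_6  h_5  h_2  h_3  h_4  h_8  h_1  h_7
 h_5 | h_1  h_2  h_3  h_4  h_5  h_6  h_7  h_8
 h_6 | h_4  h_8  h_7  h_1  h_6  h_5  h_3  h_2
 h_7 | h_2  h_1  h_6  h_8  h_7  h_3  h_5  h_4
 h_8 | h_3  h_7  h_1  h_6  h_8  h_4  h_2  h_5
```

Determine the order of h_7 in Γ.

The identity element is h_5 (its row matches the header).
h_7^1 = h_7
h_7^2 = h_7 ∘ h_7 = h_5
The first power of h_7 equal to the identity is h_7^2, so ord(h_7) = 2.

2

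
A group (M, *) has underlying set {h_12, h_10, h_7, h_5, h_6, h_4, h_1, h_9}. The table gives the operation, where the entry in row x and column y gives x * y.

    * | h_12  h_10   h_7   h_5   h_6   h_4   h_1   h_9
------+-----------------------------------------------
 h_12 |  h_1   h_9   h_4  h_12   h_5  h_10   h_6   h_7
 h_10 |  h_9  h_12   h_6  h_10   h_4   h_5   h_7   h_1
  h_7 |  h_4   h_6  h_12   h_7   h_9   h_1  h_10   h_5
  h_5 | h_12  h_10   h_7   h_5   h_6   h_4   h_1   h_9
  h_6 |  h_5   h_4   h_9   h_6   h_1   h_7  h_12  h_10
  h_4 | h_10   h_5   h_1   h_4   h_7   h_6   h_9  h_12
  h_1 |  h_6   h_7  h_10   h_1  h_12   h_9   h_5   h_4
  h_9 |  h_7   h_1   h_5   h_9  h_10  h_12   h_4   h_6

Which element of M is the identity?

h_5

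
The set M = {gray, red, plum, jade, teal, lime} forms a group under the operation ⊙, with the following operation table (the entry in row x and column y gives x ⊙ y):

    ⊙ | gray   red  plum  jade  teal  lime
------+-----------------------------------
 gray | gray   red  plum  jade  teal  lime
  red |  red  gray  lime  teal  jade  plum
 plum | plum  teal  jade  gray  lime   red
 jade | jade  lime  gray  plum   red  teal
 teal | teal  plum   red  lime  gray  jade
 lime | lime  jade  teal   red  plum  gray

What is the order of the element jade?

The identity element is gray (its row matches the header).
jade^1 = jade
jade^2 = jade ⊙ jade = plum
jade^3 = plum ⊙ jade = gray
The first power of jade equal to the identity is jade^3, so ord(jade) = 3.

3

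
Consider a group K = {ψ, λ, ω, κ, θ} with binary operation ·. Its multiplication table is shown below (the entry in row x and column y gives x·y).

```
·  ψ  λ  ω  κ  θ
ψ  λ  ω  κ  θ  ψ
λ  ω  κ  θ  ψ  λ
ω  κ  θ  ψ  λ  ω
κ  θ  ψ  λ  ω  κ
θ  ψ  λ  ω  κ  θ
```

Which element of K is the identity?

θ

The identity e satisfies e·x = x for all x, so its row in the table reproduces the column headers.
Row θ reads: ψ, λ, ω, κ, θ — exactly the header order. So θ is the identity.
(Structurally, K here is isomorphic to the cyclic group Z_5.)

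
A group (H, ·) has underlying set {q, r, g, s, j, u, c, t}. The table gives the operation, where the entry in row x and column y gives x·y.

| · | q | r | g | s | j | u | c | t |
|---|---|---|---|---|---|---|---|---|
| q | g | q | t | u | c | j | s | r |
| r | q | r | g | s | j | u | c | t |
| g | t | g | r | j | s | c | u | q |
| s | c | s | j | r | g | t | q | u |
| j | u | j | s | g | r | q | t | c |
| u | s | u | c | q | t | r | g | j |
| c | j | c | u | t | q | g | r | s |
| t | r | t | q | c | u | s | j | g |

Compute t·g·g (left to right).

t

t·g = q
q·g = t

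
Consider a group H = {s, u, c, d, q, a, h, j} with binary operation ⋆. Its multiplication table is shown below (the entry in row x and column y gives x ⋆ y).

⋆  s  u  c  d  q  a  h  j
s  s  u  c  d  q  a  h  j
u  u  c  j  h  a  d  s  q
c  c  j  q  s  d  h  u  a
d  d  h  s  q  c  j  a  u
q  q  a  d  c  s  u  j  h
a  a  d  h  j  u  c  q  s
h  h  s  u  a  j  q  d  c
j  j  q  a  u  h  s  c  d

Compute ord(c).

The identity element is s (its row matches the header).
c^1 = c
c^2 = c ⋆ c = q
c^3 = q ⋆ c = d
c^4 = d ⋆ c = s
The first power of c equal to the identity is c^4, so ord(c) = 4.

4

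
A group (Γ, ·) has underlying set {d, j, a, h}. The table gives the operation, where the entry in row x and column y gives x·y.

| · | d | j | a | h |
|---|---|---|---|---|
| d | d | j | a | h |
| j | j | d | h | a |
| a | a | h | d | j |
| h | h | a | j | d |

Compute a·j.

h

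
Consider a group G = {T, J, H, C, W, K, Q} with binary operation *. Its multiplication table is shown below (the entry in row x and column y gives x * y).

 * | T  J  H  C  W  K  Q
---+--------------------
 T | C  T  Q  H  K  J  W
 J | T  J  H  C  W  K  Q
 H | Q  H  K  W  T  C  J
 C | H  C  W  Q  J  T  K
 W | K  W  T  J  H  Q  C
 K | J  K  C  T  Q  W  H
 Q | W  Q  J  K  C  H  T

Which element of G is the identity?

The identity e satisfies e * x = x for all x, so its row in the table reproduces the column headers.
Row J reads: T, J, H, C, W, K, Q — exactly the header order. So J is the identity.
(Structurally, G here is isomorphic to the cyclic group Z_7.)

J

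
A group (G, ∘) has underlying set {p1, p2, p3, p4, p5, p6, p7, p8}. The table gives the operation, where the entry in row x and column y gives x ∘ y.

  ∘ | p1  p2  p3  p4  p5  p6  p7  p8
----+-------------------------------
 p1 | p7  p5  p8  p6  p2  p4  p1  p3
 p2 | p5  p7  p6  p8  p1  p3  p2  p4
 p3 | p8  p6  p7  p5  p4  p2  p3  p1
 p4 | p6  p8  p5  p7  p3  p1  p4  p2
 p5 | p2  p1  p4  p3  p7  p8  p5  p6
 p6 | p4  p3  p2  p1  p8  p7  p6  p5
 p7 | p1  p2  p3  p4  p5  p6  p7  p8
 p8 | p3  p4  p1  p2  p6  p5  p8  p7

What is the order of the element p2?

The identity element is p7 (its row matches the header).
p2^1 = p2
p2^2 = p2 ∘ p2 = p7
The first power of p2 equal to the identity is p2^2, so ord(p2) = 2.

2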